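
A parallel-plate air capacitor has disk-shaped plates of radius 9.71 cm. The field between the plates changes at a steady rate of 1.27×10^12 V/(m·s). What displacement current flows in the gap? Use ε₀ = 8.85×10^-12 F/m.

I_d = ε₀ A (dE/dt) = (8.85×10^-12)(0.02962 m²)(1.27×10^12) = 0.333 A.

0.333 A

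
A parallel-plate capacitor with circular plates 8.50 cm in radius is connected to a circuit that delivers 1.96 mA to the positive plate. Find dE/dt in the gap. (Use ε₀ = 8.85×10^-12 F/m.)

The displacement current between the plates equals the conduction current, I_d = 1.96 mA.
Since I_d = ε₀ A dE/dt, dE/dt = I_d/(ε₀A) = (1.96×10^-3)/((8.85×10^-12)(0.02270)) = 9.76×10^9 V/(m·s).

9.76×10^9 V/(m·s)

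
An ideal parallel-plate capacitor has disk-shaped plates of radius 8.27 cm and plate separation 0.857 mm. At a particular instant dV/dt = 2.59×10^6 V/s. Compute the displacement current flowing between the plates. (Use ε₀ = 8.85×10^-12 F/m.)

C = ε₀A/d = (8.85×10^-12)(0.02149)/(8.57×10^-4) = 2.219×10^-10 F.
I_d = C dV/dt = (2.219×10^-10)(2.59×10^6) = 5.75×10^-4 A.

5.75×10^-4 A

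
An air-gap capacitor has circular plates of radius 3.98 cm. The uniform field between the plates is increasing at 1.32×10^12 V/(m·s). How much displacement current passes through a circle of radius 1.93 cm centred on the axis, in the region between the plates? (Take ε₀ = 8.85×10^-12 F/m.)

0.0137 A

Total displacement current: I_d = ε₀(πR²)(dE/dt) = (8.85×10^-12)(4.976×10^-3)(1.32×10^12) = 0.05813 A.
The field is uniform, so I_d,enc = I_d (r/R)² = (0.05813)(1.93/3.98)² = 0.0137 A.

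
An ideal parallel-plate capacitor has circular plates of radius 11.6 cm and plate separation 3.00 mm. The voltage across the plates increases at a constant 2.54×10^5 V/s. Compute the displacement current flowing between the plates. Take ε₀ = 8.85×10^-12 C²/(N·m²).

C = ε₀A/d = (8.85×10^-12)(0.04227)/(3.00×10^-3) = 1.247×10^-10 F.
I_d = C dV/dt = (1.247×10^-10)(2.54×10^5) = 3.17×10^-5 A.

3.17×10^-5 A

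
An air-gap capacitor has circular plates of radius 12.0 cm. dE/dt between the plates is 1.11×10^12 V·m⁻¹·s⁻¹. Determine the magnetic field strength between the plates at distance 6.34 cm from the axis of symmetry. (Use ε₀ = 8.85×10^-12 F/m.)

3.91×10^-7 T

Total displacement current: I_d = ε₀(πR²)(dE/dt) = (8.85×10^-12)(0.04524)(1.11×10^12) = 0.4444 A.
For r < R the Ampère–Maxwell law gives B(2πr) = μ₀ I_d (r²/R²), so B = μ₀ I_d r/(2πR²) = (4π×10^-7)(0.4444)(0.0634)/(2π·0.120²) = 3.91×10^-7 T.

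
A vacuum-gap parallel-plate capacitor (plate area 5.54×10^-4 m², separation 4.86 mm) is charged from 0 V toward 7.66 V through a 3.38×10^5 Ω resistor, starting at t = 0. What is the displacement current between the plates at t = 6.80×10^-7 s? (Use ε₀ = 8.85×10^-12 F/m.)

3.08×10^-6 A

With C = ε₀A/d = (8.85×10^-12)(5.54×10^-4)/(4.86×10^-3) = 1.009×10^-12 F, the time constant is τ = RC = 3.410×10^-7 s, so t/τ = 1.994 and e^(−t/τ) = 0.1361.
I_d = I_cond = (V₀/R) e^(−t/τ) = (2.266×10^-5)(0.1361) = 3.08×10^-6 A.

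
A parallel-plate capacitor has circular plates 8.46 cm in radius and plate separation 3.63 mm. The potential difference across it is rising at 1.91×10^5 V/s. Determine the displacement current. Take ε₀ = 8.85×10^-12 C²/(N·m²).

1.05×10^-5 A

C = ε₀A/d = (8.85×10^-12)(0.02248)/(3.63×10^-3) = 5.481×10^-11 F.
I_d = C dV/dt = (5.481×10^-11)(1.91×10^5) = 1.05×10^-5 A.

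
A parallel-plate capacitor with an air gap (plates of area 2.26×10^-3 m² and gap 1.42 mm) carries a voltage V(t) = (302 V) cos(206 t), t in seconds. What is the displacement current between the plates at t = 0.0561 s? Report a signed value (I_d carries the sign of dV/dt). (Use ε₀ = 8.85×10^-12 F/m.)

7.42×10^-7 A

dV/dt = (302)(206)·−sin(11.5566) = 5.268×10^4 V/s.
I_d = C dV/dt with C = ε₀A/d = (8.85×10^-12)(2.26×10^-3)/(1.42×10^-3) = 1.409×10^-11 F, so I_d = (1.409×10^-11)(5.268×10^4) = 7.42×10^-7 A.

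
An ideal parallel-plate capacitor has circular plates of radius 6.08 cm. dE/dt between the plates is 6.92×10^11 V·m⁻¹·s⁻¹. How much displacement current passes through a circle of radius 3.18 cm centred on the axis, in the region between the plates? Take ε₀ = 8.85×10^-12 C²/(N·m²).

Through the whole plate area (πR² = 0.01161 m²), I_d = ε₀ πR² dE/dt = 0.07110 A.
Since J_d is uniform, the enclosed fraction is (r/R)² = 0.2736, giving I_d,enc = 0.0195 A.

0.0195 A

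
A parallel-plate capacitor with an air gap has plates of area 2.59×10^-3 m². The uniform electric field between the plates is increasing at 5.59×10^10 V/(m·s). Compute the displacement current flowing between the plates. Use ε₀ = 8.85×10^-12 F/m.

With a uniform field, Φ_E = EA, so I_d = ε₀ A dE/dt = 1.28×10^-3 A.

1.28×10^-3 A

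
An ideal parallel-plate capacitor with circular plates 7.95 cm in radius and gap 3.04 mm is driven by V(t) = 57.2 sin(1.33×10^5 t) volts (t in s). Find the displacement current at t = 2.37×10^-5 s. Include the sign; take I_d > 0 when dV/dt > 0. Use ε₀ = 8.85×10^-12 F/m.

-4.40×10^-4 A

C = ε₀A/d = (8.85×10^-12)(0.01986)/(3.04×10^-3) = 5.782×10^-11 F. dV/dt = V₀ω·cos(ωt); at ωt = 3.1521 rad this factor is -0.9999.
I_d = C dV/dt = (5.782×10^-11)(57.2)(1.33×10^5)(-0.9999) = -4.40×10^-4 A.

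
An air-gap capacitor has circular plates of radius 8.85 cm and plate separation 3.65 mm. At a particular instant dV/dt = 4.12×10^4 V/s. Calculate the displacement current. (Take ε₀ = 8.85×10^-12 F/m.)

2.46×10^-6 A

The field between the plates is E = V/d, so dE/dt = (4.12×10^4)/(3.65×10^-3 m) = 1.129×10^7 V/(m·s).
I_d = ε₀ A (dE/dt) = (8.85×10^-12)(0.02461)(1.129×10^7) = 2.46×10^-6 A.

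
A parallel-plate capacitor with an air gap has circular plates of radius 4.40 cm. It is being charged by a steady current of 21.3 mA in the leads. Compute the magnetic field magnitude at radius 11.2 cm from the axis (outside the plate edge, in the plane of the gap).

No conduction current crosses the gap, so I_d there equals the 0.0213 A in the leads.
With r > R the enclosed displacement current is the full I_d; B = μ₀ I_d / (2πr) = 3.80×10^-8 T.

3.80×10^-8 T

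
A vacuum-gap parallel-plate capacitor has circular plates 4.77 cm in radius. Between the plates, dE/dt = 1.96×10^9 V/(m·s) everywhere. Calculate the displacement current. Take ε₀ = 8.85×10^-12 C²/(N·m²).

The displacement current is ε₀ times dΦ_E/dt = ε₀ A dE/dt = (8.85×10^-12)(7.148×10^-3)(1.96×10^9) = 1.24×10^-4 A.

1.24×10^-4 A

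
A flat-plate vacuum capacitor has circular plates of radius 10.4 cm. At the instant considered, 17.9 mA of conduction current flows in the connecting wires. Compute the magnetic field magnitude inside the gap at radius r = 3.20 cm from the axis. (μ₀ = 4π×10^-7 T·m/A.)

1.06×10^-8 T

Between the plates the displacement current equals the wire current: I_d = 17.9 mA = 0.0179 A.
For r < R the Ampère–Maxwell law gives B(2πr) = μ₀ I_d (r²/R²), so B = μ₀ I_d r/(2πR²) = (4π×10^-7)(0.0179)(0.0320)/(2π·0.104²) = 1.06×10^-8 T.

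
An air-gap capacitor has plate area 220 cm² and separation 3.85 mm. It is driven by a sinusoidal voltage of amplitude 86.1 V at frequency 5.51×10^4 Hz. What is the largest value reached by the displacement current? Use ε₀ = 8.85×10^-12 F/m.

1.51×10^-3 A

The displacement current equals the conduction current C dV/dt, which peaks at C V₀ ω.
With C = ε₀A/d = (8.85×10^-12)(0.0220)/(3.85×10^-3) = 5.057×10^-11 F and ω = 2πf = 3.462×10^5 rad/s, I_d,max = (5.057×10^-11)(86.1)(3.462×10^5) = 1.51×10^-3 A.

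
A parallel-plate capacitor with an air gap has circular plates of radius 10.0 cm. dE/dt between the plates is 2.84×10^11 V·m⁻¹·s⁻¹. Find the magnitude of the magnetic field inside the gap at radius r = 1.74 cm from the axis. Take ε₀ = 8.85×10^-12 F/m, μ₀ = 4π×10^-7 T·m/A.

2.75×10^-8 T

Total displacement current: I_d = ε₀(πR²)(dE/dt) = (8.85×10^-12)(0.03142)(2.84×10^11) = 0.07897 A.
For r < R the Ampère–Maxwell law gives B(2πr) = μ₀ I_d (r²/R²), so B = μ₀ I_d r/(2πR²) = (4π×10^-7)(0.07897)(0.0174)/(2π·0.100²) = 2.75×10^-8 T.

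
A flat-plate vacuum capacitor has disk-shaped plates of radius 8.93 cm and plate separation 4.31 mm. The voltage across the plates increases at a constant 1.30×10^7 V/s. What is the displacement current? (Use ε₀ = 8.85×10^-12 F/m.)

6.69×10^-4 A

E = V/d so dE/dt = (dV/dt)/d = 3.016×10^9 V/(m·s), and I_d = ε₀ A dE/dt = (8.85×10^-12)(0.02505)(3.016×10^9) = 6.69×10^-4 A.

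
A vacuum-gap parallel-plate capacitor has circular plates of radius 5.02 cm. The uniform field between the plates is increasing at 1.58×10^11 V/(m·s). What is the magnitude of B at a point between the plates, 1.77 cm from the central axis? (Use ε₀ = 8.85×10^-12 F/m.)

Through the whole plate area (πR² = 7.917×10^-3 m²), I_d = ε₀ πR² dE/dt = 0.01107 A.
An Ampèrian loop of radius r encloses a fraction (r/R)² of I_d. Then B·2πr = μ₀ I_d (r/R)², giving B = μ₀ I_d r/(2πR²) = 1.56×10^-8 T.

1.56×10^-8 T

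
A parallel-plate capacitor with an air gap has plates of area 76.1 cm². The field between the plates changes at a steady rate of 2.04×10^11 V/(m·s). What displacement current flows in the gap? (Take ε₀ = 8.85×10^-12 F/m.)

With a uniform field, Φ_E = EA, so I_d = ε₀ A dE/dt = 0.0137 A.

0.0137 A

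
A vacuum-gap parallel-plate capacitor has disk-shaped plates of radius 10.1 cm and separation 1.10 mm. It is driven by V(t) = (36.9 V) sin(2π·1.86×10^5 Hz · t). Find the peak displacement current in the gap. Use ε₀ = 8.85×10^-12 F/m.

C = ε₀A/d = (8.85×10^-12)(0.03205)/(1.10×10^-3) = 2.579×10^-10 F; ω = 2πf = 1.169×10^6 rad/s.
I_d = C dV/dt, so |I_d|_max = C V₀ ω = (2.579×10^-10)(36.9)(1.169×10^6) = 0.0111 A.

0.0111 A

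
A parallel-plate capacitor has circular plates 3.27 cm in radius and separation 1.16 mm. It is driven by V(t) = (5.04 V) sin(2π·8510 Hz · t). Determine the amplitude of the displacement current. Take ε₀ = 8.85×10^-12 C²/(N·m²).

The displacement current equals the conduction current C dV/dt, which peaks at C V₀ ω.
With C = ε₀A/d = (8.85×10^-12)(3.359×10^-3)/(1.16×10^-3) = 2.563×10^-11 F and ω = 2πf = 5.347×10^4 rad/s, I_d,max = (2.563×10^-11)(5.04)(5.347×10^4) = 6.91×10^-6 A.

6.91×10^-6 A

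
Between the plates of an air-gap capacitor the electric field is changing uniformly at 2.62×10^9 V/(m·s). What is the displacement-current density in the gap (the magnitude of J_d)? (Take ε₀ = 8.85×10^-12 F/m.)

The displacement-current density is ε₀ ∂E/∂t = (8.85×10^-12)(2.62×10^9) = 0.0232 A/m².

0.0232 A/m²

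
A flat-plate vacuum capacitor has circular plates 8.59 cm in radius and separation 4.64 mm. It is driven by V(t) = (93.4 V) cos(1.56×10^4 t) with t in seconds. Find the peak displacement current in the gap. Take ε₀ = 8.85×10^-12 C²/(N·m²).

C = ε₀A/d = (8.85×10^-12)(0.02318)/(4.64×10^-3) = 4.421×10^-11 F; ω = 1.56×10^4 rad/s.
I_d = C dV/dt, so |I_d|_max = C V₀ ω = (4.421×10^-11)(93.4)(1.56×10^4) = 6.44×10^-5 A.

6.44×10^-5 A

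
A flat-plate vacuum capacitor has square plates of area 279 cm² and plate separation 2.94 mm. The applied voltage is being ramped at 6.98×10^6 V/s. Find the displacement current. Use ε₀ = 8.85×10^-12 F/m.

The field between the plates is E = V/d, so dE/dt = (6.98×10^6)/(2.94×10^-3 m) = 2.374×10^9 V/(m·s).
I_d = ε₀ A (dE/dt) = (8.85×10^-12)(0.0279)(2.374×10^9) = 5.86×10^-4 A.

5.86×10^-4 A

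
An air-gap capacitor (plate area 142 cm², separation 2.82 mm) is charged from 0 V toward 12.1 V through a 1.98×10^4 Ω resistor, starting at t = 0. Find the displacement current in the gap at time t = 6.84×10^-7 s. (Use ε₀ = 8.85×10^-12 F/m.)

2.81×10^-4 A

With C = ε₀A/d = (8.85×10^-12)(0.0142)/(2.82×10^-3) = 4.456×10^-11 F, the time constant is τ = RC = 8.823×10^-7 s, so t/τ = 0.7752 and e^(−t/τ) = 0.4606.
I_d = I_cond = (V₀/R) e^(−t/τ) = (6.111×10^-4)(0.4606) = 2.81×10^-4 A.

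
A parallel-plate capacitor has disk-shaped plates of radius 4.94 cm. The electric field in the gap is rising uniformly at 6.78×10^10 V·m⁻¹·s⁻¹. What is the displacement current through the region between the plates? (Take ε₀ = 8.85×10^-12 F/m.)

With a uniform field, Φ_E = EA, so I_d = ε₀ A dE/dt = 4.60×10^-3 A.

4.60×10^-3 A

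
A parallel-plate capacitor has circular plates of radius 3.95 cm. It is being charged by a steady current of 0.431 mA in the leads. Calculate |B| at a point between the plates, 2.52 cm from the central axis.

1.39×10^-9 T

No conduction current crosses the gap, so I_d there equals the 4.31×10^-4 A in the leads.
∮B·dl = μ₀ I_d,enc with I_d,enc = I_d r²/R² = 1.754×10^-4 A; so B = μ₀ I_d,enc/(2πr) = 1.39×10^-9 T.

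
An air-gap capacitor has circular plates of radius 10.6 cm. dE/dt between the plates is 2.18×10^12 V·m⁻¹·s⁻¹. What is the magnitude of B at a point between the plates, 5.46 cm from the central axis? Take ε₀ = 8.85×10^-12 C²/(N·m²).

Through the whole plate area (πR² = 0.03530 m²), I_d = ε₀ πR² dE/dt = 0.6810 A.
For r < R the Ampère–Maxwell law gives B(2πr) = μ₀ I_d (r²/R²), so B = μ₀ I_d r/(2πR²) = (4π×10^-7)(0.6810)(0.0546)/(2π·0.106²) = 6.62×10^-7 T.

6.62×10^-7 T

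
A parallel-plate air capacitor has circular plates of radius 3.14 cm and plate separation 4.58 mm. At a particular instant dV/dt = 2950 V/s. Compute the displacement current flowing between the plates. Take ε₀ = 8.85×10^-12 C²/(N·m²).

The field between the plates is E = V/d, so dE/dt = (2950)/(4.58×10^-3 m) = 6.441×10^5 V/(m·s).
I_d = ε₀ A (dE/dt) = (8.85×10^-12)(3.097×10^-3)(6.441×10^5) = 1.77×10^-8 A.

1.77×10^-8 A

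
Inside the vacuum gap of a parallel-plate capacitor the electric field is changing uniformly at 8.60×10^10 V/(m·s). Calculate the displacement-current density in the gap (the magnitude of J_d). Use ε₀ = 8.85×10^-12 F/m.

The displacement-current density is ε₀ ∂E/∂t = (8.85×10^-12)(8.60×10^10) = 0.761 A/m².

0.761 A/m²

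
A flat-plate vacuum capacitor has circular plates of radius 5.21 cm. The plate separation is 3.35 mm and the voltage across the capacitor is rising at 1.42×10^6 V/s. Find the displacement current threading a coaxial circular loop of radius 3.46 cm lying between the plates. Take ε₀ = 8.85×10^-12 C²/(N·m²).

With E = V/d, dE/dt = 4.239×10^8 V/(m·s) and πR² = 8.528×10^-3 m², giving I_d = ε₀ πR² dE/dt = 3.199×10^-5 A.
Since J_d is uniform, the enclosed fraction is (r/R)² = 0.4410, giving I_d,enc = 1.41×10^-5 A.

1.41×10^-5 A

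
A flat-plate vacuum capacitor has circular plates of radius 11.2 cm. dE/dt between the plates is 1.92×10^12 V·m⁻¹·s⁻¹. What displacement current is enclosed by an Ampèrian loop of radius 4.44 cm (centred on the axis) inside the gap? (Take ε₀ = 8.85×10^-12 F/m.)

I_d = ε₀ dΦ_E/dt = ε₀ πR² (dE/dt) = (8.85×10^-12)(0.03941)(1.92×10^12) = 0.6697 A through the full plate area.
Through an area πr² the displacement current is I_d·(πr²/πR²) = I_d (r/R)² = 0.105 A.

0.105 A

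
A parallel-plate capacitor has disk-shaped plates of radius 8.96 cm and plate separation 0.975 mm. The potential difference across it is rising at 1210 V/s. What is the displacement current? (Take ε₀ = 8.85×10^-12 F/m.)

2.77×10^-7 A

C = ε₀A/d = (8.85×10^-12)(0.02522)/(9.75×10^-4) = 2.289×10^-10 F.
I_d = C dV/dt = (2.289×10^-10)(1210) = 2.77×10^-7 A.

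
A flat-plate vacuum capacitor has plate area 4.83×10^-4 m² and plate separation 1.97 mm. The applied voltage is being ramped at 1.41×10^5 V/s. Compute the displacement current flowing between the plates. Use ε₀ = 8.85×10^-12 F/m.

3.06×10^-7 A

The displacement current equals the charging current C dV/dt. With C = ε₀A/d = (8.85×10^-12)(4.83×10^-4)/(1.97×10^-3) = 2.170×10^-12 F, I_d = (2.170×10^-12)(1.41×10^5) = 3.06×10^-7 A.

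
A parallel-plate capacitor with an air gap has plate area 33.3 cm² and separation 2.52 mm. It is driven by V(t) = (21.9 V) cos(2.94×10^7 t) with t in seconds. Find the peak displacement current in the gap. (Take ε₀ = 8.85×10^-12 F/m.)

The displacement current equals the conduction current C dV/dt, which peaks at C V₀ ω.
With C = ε₀A/d = (8.85×10^-12)(3.33×10^-3)/(2.52×10^-3) = 1.169×10^-11 F and ω = 2.94×10^7 rad/s, I_d,max = (1.169×10^-11)(21.9)(2.94×10^7) = 7.53×10^-3 A.

7.53×10^-3 A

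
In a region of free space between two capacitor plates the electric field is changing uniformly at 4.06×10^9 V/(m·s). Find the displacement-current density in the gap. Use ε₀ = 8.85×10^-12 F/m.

0.0359 A/m²

J_d = ε₀ dE/dt = (8.85×10^-12)(4.06×10^9) = 0.0359 A/m².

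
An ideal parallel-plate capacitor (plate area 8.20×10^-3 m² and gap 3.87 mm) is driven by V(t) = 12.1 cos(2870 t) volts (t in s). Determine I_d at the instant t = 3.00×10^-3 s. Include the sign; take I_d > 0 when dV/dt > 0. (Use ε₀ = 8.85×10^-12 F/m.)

-4.74×10^-7 A

dE/dt = (V₀ω/d)·−sin(ωt) with ωt = 8.61 rad: (12.1)(2870)(-0.7276)/(3.87×10^-3) = -6.529×10^6 V/(m·s).
I_d = ε₀ A dE/dt = (8.85×10^-12)(8.20×10^-3)(-6.529×10^6) = -4.74×10^-7 A.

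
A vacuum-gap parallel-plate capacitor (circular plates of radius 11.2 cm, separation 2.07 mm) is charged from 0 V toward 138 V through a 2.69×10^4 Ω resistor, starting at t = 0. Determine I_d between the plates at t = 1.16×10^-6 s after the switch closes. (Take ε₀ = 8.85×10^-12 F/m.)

C = ε₀A/d = (8.85×10^-12)(0.03941)/(2.07×10^-3) = 1.685×10^-10 F, so τ = RC = 4.533×10^-6 s.
The conduction current is I(t) = (V₀/R) e^(−t/τ), and the displacement current between the plates equals it.
t/τ = 0.2559; I_d = (138/2.69×10^4) · e^(−0.2559) = (5.130×10^-3)(0.7742) = 3.97×10^-3 A.

3.97×10^-3 A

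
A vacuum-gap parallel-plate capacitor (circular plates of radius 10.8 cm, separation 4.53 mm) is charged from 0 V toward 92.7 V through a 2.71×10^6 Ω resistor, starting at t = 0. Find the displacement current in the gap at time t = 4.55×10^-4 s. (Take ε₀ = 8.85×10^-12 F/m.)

3.28×10^-6 A

With C = ε₀A/d = (8.85×10^-12)(0.03664)/(4.53×10^-3) = 7.158×10^-11 F, the time constant is τ = RC = 1.940×10^-4 s, so t/τ = 2.345 and e^(−t/τ) = 0.09585.
I_d = I_cond = (V₀/R) e^(−t/τ) = (3.421×10^-5)(0.09585) = 3.28×10^-6 A.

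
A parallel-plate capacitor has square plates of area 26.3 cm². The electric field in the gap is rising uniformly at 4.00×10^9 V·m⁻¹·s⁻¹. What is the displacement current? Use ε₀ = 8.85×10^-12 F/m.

9.31×10^-5 A

With a uniform field, Φ_E = EA, so I_d = ε₀ A dE/dt = 9.31×10^-5 A.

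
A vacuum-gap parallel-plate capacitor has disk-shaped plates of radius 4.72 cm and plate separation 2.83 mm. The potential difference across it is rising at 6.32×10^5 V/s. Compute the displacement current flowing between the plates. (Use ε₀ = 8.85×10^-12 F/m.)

1.38×10^-5 A

E = V/d so dE/dt = (dV/dt)/d = 2.233×10^8 V/(m·s), and I_d = ε₀ A dE/dt = (8.85×10^-12)(6.999×10^-3)(2.233×10^8) = 1.38×10^-5 A.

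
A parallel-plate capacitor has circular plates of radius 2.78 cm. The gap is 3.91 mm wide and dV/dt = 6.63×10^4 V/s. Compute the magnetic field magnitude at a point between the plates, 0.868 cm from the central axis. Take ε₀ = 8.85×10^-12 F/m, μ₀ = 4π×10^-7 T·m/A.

dE/dt = (dV/dt)/d = 1.696×10^7 V/(m·s); I_d = ε₀(πR²)(dE/dt) = (8.85×10^-12)(2.428×10^-3)(1.696×10^7) = 3.644×10^-7 A.
∮B·dl = μ₀ I_d,enc with I_d,enc = I_d r²/R² = 3.552×10^-8 A; so B = μ₀ I_d,enc/(2πr) = 8.18×10^-13 T.

8.18×10^-13 T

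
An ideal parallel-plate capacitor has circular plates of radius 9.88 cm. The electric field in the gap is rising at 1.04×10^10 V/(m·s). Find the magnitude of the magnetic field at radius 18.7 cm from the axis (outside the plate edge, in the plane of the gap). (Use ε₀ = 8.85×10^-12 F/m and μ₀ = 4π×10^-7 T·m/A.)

3.02×10^-9 T

Total displacement current: I_d = ε₀(πR²)(dE/dt) = (8.85×10^-12)(0.03067)(1.04×10^10) = 2.823×10^-3 A.
Outside the plates the loop encloses all of I_d, so B·2πr = μ₀ I_d and B = 3.02×10^-9 T.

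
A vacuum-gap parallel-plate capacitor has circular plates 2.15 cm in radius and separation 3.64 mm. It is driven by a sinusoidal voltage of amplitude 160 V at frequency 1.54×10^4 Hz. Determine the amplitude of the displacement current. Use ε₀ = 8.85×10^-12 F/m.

(dE/dt)_max = V₀ω/d = 4.253×10^9 V/(m·s); ω = 2πf = 9.676×10^4 rad/s.
I_d,max = ε₀ A (dE/dt)_max = (8.85×10^-12)(1.452×10^-3)(4.253×10^9) = 5.47×10^-5 A.

5.47×10^-5 A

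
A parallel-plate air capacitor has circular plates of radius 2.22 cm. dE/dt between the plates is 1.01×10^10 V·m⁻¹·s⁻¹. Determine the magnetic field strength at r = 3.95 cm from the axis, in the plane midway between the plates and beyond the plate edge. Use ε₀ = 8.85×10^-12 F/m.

Through the whole plate area (πR² = 1.548×10^-3 m²), I_d = ε₀ πR² dE/dt = 1.384×10^-4 A.
Outside the plates the loop encloses all of I_d, so B·2πr = μ₀ I_d and B = 7.01×10^-10 T.

7.01×10^-10 T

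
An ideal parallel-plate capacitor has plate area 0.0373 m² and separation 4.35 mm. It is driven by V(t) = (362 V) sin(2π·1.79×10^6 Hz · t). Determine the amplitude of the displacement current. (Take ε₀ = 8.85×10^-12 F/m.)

(dE/dt)_max = V₀ω/d = 9.362×10^11 V/(m·s); ω = 2πf = 1.125×10^7 rad/s.
I_d,max = ε₀ A (dE/dt)_max = (8.85×10^-12)(0.0373)(9.362×10^11) = 0.309 A.

0.309 A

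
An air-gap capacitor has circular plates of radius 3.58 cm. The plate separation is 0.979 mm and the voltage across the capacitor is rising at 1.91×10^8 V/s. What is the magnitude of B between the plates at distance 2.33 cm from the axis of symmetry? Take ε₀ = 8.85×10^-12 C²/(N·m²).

2.53×10^-8 T

dE/dt = (dV/dt)/d = 1.951×10^11 V/(m·s); I_d = ε₀(πR²)(dE/dt) = (8.85×10^-12)(4.026×10^-3)(1.951×10^11) = 6.951×10^-3 A.
An Ampèrian loop of radius r encloses a fraction (r/R)² of I_d. Then B·2πr = μ₀ I_d (r/R)², giving B = μ₀ I_d r/(2πR²) = 2.53×10^-8 T.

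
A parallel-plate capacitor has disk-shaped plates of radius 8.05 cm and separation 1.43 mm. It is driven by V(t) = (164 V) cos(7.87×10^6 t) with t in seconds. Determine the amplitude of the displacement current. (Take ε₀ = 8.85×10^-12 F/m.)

C = ε₀A/d = (8.85×10^-12)(0.02036)/(1.43×10^-3) = 1.260×10^-10 F; ω = 7.87×10^6 rad/s.
I_d = C dV/dt, so |I_d|_max = C V₀ ω = (1.260×10^-10)(164)(7.87×10^6) = 0.163 A.

0.163 A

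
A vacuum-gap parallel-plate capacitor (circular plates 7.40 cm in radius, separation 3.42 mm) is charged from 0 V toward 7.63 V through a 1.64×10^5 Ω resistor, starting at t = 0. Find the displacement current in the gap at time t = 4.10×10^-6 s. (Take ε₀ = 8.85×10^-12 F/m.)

2.65×10^-5 A

C = ε₀A/d = (8.85×10^-12)(0.01720)/(3.42×10^-3) = 4.451×10^-11 F, so τ = RC = 7.300×10^-6 s.
The conduction current is I(t) = (V₀/R) e^(−t/τ), and the displacement current between the plates equals it.
t/τ = 0.5616; I_d = (7.63/1.64×10^5) · e^(−0.5616) = (4.652×10^-5)(0.5703) = 2.65×10^-5 A.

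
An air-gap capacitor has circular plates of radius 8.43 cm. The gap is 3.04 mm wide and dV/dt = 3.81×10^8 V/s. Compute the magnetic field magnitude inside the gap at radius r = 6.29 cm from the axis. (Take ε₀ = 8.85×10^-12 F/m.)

4.38×10^-8 T

I_d = C dV/dt with C = ε₀πR²/d = 6.501×10^-11 F, so I_d = (6.501×10^-11)(3.81×10^8) = 0.02477 A.
∮B·dl = μ₀ I_d,enc with I_d,enc = I_d r²/R² = 0.01379 A; so B = μ₀ I_d,enc/(2πr) = 4.38×10^-8 T.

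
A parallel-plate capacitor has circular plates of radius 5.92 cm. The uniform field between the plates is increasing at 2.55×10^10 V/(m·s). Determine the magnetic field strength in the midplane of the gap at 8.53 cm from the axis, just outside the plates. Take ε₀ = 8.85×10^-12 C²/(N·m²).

I_d = ε₀ dΦ_E/dt = ε₀ πR² (dE/dt) = (8.85×10^-12)(0.01101)(2.55×10^10) = 2.485×10^-3 A through the full plate area.
Outside the plates the loop encloses all of I_d, so B·2πr = μ₀ I_d and B = 5.83×10^-9 T.

5.83×10^-9 T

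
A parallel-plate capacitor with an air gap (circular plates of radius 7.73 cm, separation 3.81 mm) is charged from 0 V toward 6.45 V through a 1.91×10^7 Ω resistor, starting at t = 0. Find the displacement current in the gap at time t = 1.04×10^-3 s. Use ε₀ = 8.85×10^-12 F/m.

9.69×10^-8 A

C = ε₀A/d = (8.85×10^-12)(0.01877)/(3.81×10^-3) = 4.360×10^-11 F, so τ = RC = 8.328×10^-4 s.
The conduction current is I(t) = (V₀/R) e^(−t/τ), and the displacement current between the plates equals it.
t/τ = 1.249; I_d = (6.45/1.91×10^7) · e^(−1.249) = (3.377×10^-7)(0.2868) = 9.69×10^-8 A.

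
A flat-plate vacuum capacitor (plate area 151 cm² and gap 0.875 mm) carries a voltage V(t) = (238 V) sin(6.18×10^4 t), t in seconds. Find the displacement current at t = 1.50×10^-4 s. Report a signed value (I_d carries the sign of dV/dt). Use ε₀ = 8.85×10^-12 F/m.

-2.22×10^-3 A

dE/dt = (V₀ω/d)·cos(ωt) with ωt = 9.27 rad: (238)(6.18×10^4)(-0.9880)/(8.75×10^-4) = -1.661×10^10 V/(m·s).
I_d = ε₀ A dE/dt = (8.85×10^-12)(0.0151)(-1.661×10^10) = -2.22×10^-3 A.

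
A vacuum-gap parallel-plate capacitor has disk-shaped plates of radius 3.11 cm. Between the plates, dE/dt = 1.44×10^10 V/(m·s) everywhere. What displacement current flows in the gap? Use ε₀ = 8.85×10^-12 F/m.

3.87×10^-4 A

With a uniform field, Φ_E = EA, so I_d = ε₀ A dE/dt = 3.87×10^-4 A.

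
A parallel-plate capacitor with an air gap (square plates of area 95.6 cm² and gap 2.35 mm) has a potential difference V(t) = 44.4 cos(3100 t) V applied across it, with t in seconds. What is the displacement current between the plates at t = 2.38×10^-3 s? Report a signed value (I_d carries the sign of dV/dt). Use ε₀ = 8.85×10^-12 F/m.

dV/dt = (44.4)(3100)·−sin(7.378) = -1.223×10^5 V/s.
I_d = C dV/dt with C = ε₀A/d = (8.85×10^-12)(9.56×10^-3)/(2.35×10^-3) = 3.600×10^-11 F, so I_d = (3.600×10^-11)(-1.223×10^5) = -4.40×10^-6 A.

-4.40×10^-6 A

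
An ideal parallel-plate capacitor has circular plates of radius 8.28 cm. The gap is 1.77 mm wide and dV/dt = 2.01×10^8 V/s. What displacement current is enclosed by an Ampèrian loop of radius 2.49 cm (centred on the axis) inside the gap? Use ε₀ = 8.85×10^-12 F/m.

1.96×10^-3 A

dE/dt = (dV/dt)/d = 1.136×10^11 V/(m·s); I_d = ε₀(πR²)(dE/dt) = (8.85×10^-12)(0.02154)(1.136×10^11) = 0.02166 A.
Through an area πr² the displacement current is I_d·(πr²/πR²) = I_d (r/R)² = 1.96×10^-3 A.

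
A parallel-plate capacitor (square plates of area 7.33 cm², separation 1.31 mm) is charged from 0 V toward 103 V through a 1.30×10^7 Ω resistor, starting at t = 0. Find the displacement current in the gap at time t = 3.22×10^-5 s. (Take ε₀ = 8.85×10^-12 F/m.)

4.80×10^-6 A

With C = ε₀A/d = (8.85×10^-12)(7.33×10^-4)/(1.31×10^-3) = 4.952×10^-12 F, the time constant is τ = RC = 6.438×10^-5 s, so t/τ = 0.5002 and e^(−t/τ) = 0.6064.
I_d = I_cond = (V₀/R) e^(−t/τ) = (7.923×10^-6)(0.6064) = 4.80×10^-6 A.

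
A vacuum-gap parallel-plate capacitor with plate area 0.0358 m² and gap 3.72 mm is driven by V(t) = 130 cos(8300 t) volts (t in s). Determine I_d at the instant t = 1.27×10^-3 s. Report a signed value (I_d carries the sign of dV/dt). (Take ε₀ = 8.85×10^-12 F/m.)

8.26×10^-5 A

dE/dt = (V₀ω/d)·−sin(ωt) with ωt = 10.541 rad: (130)(8300)(0.8984)/(3.72×10^-3) = 2.606×10^8 V/(m·s).
I_d = ε₀ A dE/dt = (8.85×10^-12)(0.0358)(2.606×10^8) = 8.26×10^-5 A.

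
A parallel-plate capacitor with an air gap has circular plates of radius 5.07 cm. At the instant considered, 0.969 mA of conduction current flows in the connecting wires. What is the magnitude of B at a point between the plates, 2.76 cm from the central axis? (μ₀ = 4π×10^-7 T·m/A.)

2.08×10^-9 T

Between the plates the displacement current equals the wire current: I_d = 0.969 mA = 9.69×10^-4 A.
For r < R the Ampère–Maxwell law gives B(2πr) = μ₀ I_d (r²/R²), so B = μ₀ I_d r/(2πR²) = (4π×10^-7)(9.69×10^-4)(0.0276)/(2π·0.0507²) = 2.08×10^-9 T.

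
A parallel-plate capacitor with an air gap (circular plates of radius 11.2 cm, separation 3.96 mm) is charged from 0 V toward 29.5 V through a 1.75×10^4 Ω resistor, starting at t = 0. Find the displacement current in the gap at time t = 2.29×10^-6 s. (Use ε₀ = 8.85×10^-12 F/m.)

C = ε₀A/d = (8.85×10^-12)(0.03941)/(3.96×10^-3) = 8.808×10^-11 F, so τ = RC = 1.541×10^-6 s.
The conduction current is I(t) = (V₀/R) e^(−t/τ), and the displacement current between the plates equals it.
t/τ = 1.486; I_d = (29.5/1.75×10^4) · e^(−1.486) = (1.686×10^-3)(0.2263) = 3.82×10^-4 A.

3.82×10^-4 A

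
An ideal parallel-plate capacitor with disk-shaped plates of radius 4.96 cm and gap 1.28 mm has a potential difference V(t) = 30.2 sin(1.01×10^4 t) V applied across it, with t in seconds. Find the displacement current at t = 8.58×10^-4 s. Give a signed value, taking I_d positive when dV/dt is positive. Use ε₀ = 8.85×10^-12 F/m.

dE/dt = (V₀ω/d)·cos(ωt) with ωt = 8.6658 rad: (30.2)(1.01×10^4)(-0.7255)/(1.28×10^-3) = -1.729×10^8 V/(m·s).
I_d = ε₀ A dE/dt = (8.85×10^-12)(7.729×10^-3)(-1.729×10^8) = -1.18×10^-5 A.

-1.18×10^-5 A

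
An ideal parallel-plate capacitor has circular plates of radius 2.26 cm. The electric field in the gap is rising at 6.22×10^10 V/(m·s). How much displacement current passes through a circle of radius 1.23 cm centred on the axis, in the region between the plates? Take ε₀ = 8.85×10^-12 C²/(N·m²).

2.62×10^-4 A

Through the whole plate area (πR² = 1.605×10^-3 m²), I_d = ε₀ πR² dE/dt = 8.835×10^-4 A.
The field is uniform, so I_d,enc = I_d (r/R)² = (8.835×10^-4)(1.23/2.26)² = 2.62×10^-4 A.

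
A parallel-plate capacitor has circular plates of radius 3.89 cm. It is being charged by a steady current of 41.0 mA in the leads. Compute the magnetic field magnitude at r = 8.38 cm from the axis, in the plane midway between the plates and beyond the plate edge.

9.79×10^-8 T

No conduction current crosses the gap, so I_d there equals the 0.0410 A in the leads.
With r > R the enclosed displacement current is the full I_d; B = μ₀ I_d / (2πr) = 9.79×10^-8 T.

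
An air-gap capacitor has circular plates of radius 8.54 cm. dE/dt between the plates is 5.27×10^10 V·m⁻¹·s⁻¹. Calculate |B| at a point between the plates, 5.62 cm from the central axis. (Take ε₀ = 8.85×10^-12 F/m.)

I_d = ε₀ dΦ_E/dt = ε₀ πR² (dE/dt) = (8.85×10^-12)(0.02291)(5.27×10^10) = 0.01069 A through the full plate area.
∮B·dl = μ₀ I_d,enc with I_d,enc = I_d r²/R² = 4.630×10^-3 A; so B = μ₀ I_d,enc/(2πr) = 1.65×10^-8 T.

1.65×10^-8 T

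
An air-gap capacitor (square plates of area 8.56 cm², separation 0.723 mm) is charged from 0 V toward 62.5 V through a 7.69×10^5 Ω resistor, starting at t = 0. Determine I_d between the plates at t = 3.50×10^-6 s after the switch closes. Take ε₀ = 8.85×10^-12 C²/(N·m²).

With C = ε₀A/d = (8.85×10^-12)(8.56×10^-4)/(7.23×10^-4) = 1.048×10^-11 F, the time constant is τ = RC = 8.059×10^-6 s, so t/τ = 0.4343 and e^(−t/τ) = 0.6477.
I_d = I_cond = (V₀/R) e^(−t/τ) = (8.127×10^-5)(0.6477) = 5.26×10^-5 A.

5.26×10^-5 A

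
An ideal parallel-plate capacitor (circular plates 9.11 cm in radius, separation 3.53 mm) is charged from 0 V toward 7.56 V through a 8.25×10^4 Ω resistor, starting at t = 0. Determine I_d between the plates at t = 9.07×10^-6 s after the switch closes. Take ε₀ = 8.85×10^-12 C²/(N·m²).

1.70×10^-5 A

With C = ε₀A/d = (8.85×10^-12)(0.02607)/(3.53×10^-3) = 6.536×10^-11 F, the time constant is τ = RC = 5.392×10^-6 s, so t/τ = 1.682 and e^(−t/τ) = 0.1860.
I_d = I_cond = (V₀/R) e^(−t/τ) = (9.164×10^-5)(0.1860) = 1.70×10^-5 A.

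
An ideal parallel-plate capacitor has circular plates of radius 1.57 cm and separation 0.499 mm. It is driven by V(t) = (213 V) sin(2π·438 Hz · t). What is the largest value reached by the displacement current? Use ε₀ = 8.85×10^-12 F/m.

8.05×10^-6 A

C = ε₀A/d = (8.85×10^-12)(7.744×10^-4)/(4.99×10^-4) = 1.373×10^-11 F; ω = 2πf = 2752 rad/s.
I_d = C dV/dt, so |I_d|_max = C V₀ ω = (1.373×10^-11)(213)(2752) = 8.05×10^-6 A.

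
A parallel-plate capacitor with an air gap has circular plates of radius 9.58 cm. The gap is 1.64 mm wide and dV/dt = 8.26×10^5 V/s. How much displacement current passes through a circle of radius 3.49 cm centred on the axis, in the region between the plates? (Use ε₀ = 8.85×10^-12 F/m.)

I_d = C dV/dt with C = ε₀πR²/d = 1.556×10^-10 F, so I_d = (1.556×10^-10)(8.26×10^5) = 1.285×10^-4 A.
The field is uniform, so I_d,enc = I_d (r/R)² = (1.285×10^-4)(3.49/9.58)² = 1.71×10^-5 A.

1.71×10^-5 A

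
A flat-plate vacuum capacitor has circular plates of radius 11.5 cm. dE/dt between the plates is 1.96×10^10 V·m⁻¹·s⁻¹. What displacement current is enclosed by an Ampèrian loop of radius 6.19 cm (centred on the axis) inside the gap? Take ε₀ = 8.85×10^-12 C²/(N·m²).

2.09×10^-3 A

Through the whole plate area (πR² = 0.04155 m²), I_d = ε₀ πR² dE/dt = 7.207×10^-3 A.
The field is uniform, so I_d,enc = I_d (r/R)² = (7.207×10^-3)(6.19/11.5)² = 2.09×10^-3 A.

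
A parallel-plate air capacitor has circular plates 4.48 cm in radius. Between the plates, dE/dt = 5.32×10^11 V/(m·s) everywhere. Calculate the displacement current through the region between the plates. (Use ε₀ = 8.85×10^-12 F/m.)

0.0297 A

With a uniform field, Φ_E = EA, so I_d = ε₀ A dE/dt = 0.0297 A.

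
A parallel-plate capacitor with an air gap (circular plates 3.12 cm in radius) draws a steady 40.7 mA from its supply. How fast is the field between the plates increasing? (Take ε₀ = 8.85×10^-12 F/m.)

1.50×10^12 V/(m·s)

Charge continuity gives I_d = I = 0.0407 A between the plates.
Since I_d = ε₀ A dE/dt, dE/dt = I_d/(ε₀A) = (0.0407)/((8.85×10^-12)(3.058×10^-3)) = 1.50×10^12 V/(m·s).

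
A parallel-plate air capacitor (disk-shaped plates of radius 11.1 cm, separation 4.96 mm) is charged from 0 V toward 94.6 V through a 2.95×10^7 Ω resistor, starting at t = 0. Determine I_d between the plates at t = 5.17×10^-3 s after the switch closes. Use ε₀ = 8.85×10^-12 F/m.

With C = ε₀A/d = (8.85×10^-12)(0.03871)/(4.96×10^-3) = 6.907×10^-11 F, the time constant is τ = RC = 2.038×10^-3 s, so t/τ = 2.537 and e^(−t/τ) = 0.07910.
I_d = I_cond = (V₀/R) e^(−t/τ) = (3.207×10^-6)(0.07910) = 2.54×10^-7 A.

2.54×10^-7 A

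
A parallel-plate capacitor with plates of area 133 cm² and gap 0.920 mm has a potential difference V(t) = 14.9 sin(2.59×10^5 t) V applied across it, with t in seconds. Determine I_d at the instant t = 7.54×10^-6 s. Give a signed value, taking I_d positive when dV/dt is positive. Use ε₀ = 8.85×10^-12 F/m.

-1.84×10^-4 A

dE/dt = (V₀ω/d)·cos(ωt) with ωt = 1.95286 rad: (14.9)(2.59×10^5)(-0.3728)/(9.20×10^-4) = -1.564×10^9 V/(m·s).
I_d = ε₀ A dE/dt = (8.85×10^-12)(0.0133)(-1.564×10^9) = -1.84×10^-4 A.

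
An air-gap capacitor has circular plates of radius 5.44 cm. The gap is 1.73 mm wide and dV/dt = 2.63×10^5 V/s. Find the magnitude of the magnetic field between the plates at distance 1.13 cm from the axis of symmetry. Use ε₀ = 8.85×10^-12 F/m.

dE/dt = (dV/dt)/d = 1.520×10^8 V/(m·s); I_d = ε₀(πR²)(dE/dt) = (8.85×10^-12)(9.297×10^-3)(1.520×10^8) = 1.251×10^-5 A.
For r < R the Ampère–Maxwell law gives B(2πr) = μ₀ I_d (r²/R²), so B = μ₀ I_d r/(2πR²) = (4π×10^-7)(1.251×10^-5)(0.0113)/(2π·0.0544²) = 9.55×10^-12 T.

9.55×10^-12 T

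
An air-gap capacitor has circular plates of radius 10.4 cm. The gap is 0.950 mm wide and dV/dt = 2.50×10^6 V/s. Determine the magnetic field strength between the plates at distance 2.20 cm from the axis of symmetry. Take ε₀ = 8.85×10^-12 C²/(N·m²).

dE/dt = (dV/dt)/d = 2.632×10^9 V/(m·s); I_d = ε₀(πR²)(dE/dt) = (8.85×10^-12)(0.03398)(2.632×10^9) = 7.915×10^-4 A.
∮B·dl = μ₀ I_d,enc with I_d,enc = I_d r²/R² = 3.542×10^-5 A; so B = μ₀ I_d,enc/(2πr) = 3.22×10^-10 T.

3.22×10^-10 T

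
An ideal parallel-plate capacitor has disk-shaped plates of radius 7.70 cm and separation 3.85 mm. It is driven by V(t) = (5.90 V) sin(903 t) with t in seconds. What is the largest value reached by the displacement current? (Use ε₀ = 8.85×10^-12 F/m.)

The displacement current equals the conduction current C dV/dt, which peaks at C V₀ ω.
With C = ε₀A/d = (8.85×10^-12)(0.01863)/(3.85×10^-3) = 4.282×10^-11 F and ω = 903 rad/s, I_d,max = (4.282×10^-11)(5.90)(903) = 2.28×10^-7 A.

2.28×10^-7 A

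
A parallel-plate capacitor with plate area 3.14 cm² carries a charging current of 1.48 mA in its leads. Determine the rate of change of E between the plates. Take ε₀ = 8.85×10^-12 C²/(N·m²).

5.33×10^11 V/(m·s)

The displacement current between the plates equals the conduction current, I_d = 1.48 mA.
Inverting I_d = ε₀ A dE/dt gives dE/dt = 1.48×10^-3 / (8.85×10^-12 · 3.14×10^-4) = 5.33×10^11 V/(m·s).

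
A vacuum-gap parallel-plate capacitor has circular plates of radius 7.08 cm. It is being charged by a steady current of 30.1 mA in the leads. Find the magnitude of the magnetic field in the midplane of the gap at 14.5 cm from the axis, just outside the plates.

No conduction current crosses the gap, so I_d there equals the 0.0301 A in the leads.
With r > R the enclosed displacement current is the full I_d; B = μ₀ I_d / (2πr) = 4.15×10^-8 T.

4.15×10^-8 T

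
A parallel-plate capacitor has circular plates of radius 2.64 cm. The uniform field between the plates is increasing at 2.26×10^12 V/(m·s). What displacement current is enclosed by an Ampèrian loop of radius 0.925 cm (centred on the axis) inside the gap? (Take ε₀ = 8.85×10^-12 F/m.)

I_d = ε₀ dΦ_E/dt = ε₀ πR² (dE/dt) = (8.85×10^-12)(2.190×10^-3)(2.26×10^12) = 0.04380 A through the full plate area.
Through an area πr² the displacement current is I_d·(πr²/πR²) = I_d (r/R)² = 5.38×10^-3 A.

5.38×10^-3 A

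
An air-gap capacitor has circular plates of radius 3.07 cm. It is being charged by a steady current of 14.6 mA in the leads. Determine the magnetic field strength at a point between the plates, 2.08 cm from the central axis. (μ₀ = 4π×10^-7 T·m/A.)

Between the plates the displacement current equals the wire current: I_d = 14.6 mA = 0.0146 A.
∮B·dl = μ₀ I_d,enc with I_d,enc = I_d r²/R² = 6.702×10^-3 A; so B = μ₀ I_d,enc/(2πr) = 6.44×10^-8 T.

6.44×10^-8 T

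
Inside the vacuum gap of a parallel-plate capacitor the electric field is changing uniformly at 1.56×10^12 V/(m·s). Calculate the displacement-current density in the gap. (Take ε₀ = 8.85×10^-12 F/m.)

The displacement-current density is ε₀ ∂E/∂t = (8.85×10^-12)(1.56×10^12) = 13.8 A/m².

13.8 A/m²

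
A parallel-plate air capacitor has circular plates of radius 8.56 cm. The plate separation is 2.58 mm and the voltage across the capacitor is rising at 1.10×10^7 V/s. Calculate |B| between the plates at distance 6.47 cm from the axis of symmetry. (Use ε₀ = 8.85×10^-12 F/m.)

dE/dt = (dV/dt)/d = 4.264×10^9 V/(m·s); I_d = ε₀(πR²)(dE/dt) = (8.85×10^-12)(0.02302)(4.264×10^9) = 8.687×10^-4 A.
For r < R the Ampère–Maxwell law gives B(2πr) = μ₀ I_d (r²/R²), so B = μ₀ I_d r/(2πR²) = (4π×10^-7)(8.687×10^-4)(0.0647)/(2π·0.0856²) = 1.53×10^-9 T.

1.53×10^-9 T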